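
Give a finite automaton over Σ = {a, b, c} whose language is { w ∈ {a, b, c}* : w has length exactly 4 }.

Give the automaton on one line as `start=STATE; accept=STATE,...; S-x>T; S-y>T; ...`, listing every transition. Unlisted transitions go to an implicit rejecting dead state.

We only need to distinguish lengths 0, 1, …, 4, and '>4'. Chain q0 → q1 → q2 → q3 → q4 → q5 on every symbol, with q5 looping. Accepting states: {q4}.
        a   b   c  
>  q0   q1  q1  q1 
   q1   q2  q2  q2 
   q2   q3  q3  q3 
   q3   q4  q4  q4 
 * q4   q5  q5  q5 
   q5   q5  q5  q5 
(> = start, * = accepting)

start=q0; accept=q4; q0-a>q1; q0-b>q1; q0-c>q1; q1-a>q2; q1-b>q2; q1-c>q2; q2-a>q3; q2-b>q3; q2-c>q3; q3-a>q4; q3-b>q4; q3-c>q4; q4-a>q5; q4-b>q5; q4-c>q5; q5-a>q5; q5-b>q5; q5-c>q5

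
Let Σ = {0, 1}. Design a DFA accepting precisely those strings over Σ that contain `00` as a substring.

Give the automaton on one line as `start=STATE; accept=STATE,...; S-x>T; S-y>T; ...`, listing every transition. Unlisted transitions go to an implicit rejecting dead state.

start=q0; accept=q2; q0-0>q1; q0-1>q0; q1-0>q2; q1-1>q0; q2-0>q2; q2-1>q2

Track how much of `00` has been matched so far: state q0 is no progress, q2 is the absorbing accept state reached once `00` has occurred. Intermediate states record partial matches; on a mismatch, fall back to the longest reusable overlap.
        0   1  
>  q0   q1  q0 
   q1   q2  q0 
 * q2   q2  q2 
(> = start, * = accepting)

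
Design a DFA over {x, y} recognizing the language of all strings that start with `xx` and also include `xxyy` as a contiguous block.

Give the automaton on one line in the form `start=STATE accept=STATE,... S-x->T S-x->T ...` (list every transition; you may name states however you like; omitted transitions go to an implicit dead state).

Handle the two conditions separately and then intersect. One (4 states) tracks whether the input so far still matches the prefix `xx`; the other (5 states) tracks whether and how much of `xxyy` has been seen. Each combined state is a pair, one component from each; accept when both components accept.
A 12-state machine:
          x    y  
>  s0     s1   s2 
   s1     s3   s2 
   s2     s4   s2 
   s3     s3   s5 
   s4     s6   s2 
   s5     s7   s8 
   s6     s6   s9 
   s7     s3  s10 
 * s8     s8   s8 
   s9     s4  s11 
   s10    s7  s10 
   s11   s11  s11 
(> = start, * = accepting)

start=s0 accept=s8 s0-x->s1 s0-y->s2 s1-x->s3 s1-y->s2 s2-x->s4 s2-y->s2 s3-x->s3 s3-y->s5 s4-x->s6 s4-y->s2 s5-x->s7 s5-y->s8 s6-x->s6 s6-y->s9 s7-x->s3 s7-y->s10 s8-x->s8 s8-y->s8 s9-x->s4 s9-y->s11 s10-x->s7 s10-y->s10 s11-x->s11 s11-y->s11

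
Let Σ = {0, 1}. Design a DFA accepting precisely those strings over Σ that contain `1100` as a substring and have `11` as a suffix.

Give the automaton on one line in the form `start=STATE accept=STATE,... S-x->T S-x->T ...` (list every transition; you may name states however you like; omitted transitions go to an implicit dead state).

Run two small machines in parallel and take their product. The first has 5 states tracking whether and how much of `1100` has been seen; the second has 3 states tracking how much of the suffix `11` has currently been matched. A product state is a pair (one from each), accepting exactly when both do.
7 states suffice.
        0   1  
>  q0   q0  q1 
   q1   q0  q2 
   q2   q3  q2 
   q3   q4  q1 
   q4   q4  q5 
   q5   q4  q6 
 * q6   q4  q6 
(> = start, * = accepting)

start=q0 accept=q6 q0-0->q0 q0-1->q1 q1-0->q0 q1-1->q2 q2-0->q3 q2-1->q2 q3-0->q4 q3-1->q1 q4-0->q4 q4-1->q5 q5-0->q4 q5-1->q6 q6-0->q4 q6-1->q6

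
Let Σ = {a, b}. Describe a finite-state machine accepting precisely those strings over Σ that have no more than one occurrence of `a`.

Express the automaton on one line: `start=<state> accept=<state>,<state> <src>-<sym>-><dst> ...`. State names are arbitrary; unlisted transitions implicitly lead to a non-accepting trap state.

start=s0 accept=s0,s1 s0-a->s1 s0-b->s0 s1-a->s2 s1-b->s1 s2-a->s2 s2-b->s2

Count `a`s, saturating at 2: state s0 means no `a` yet, s1 means one `a` seen, s2 means more than one. Each `a` increments (capped at s2); other symbols loop. Accept from {s0, s1}.
3 states suffice.
        a   b  
>* s0   s1  s0 
 * s1   s2  s1 
   s2   s2  s2 
(> = start, * = accepting)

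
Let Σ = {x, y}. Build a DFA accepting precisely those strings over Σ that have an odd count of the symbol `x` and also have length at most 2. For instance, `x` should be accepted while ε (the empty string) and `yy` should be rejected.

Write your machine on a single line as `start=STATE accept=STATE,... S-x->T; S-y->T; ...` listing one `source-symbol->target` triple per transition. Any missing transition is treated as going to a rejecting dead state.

Run two small machines in parallel and take their product. The first has 2 states tracking the count of `x`s modulo 2; the second has 4 states tracking the input length, saturating at 3. A product state is a pair (one from each), accepting exactly when both do. Minimizing collapses redundant product states.
5 states suffice.
        x   y  
>  q0   q1  q2 
 * q1   q3  q4 
   q2   q4  q3 
   q3   q3  q3 
 * q4   q3  q3 
(> = start, * = accepting)

start=q0; accept=q1,q4; q0-x->q1; q0-y->q2; q1-x->q3; q1-y->q4; q2-x->q4; q2-y->q3; q3-x->q3; q3-y->q3; q4-x->q3; q4-y->q3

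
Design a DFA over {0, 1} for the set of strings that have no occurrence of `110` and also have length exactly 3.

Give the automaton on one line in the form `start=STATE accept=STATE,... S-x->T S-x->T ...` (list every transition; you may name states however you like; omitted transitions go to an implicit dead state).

start=q0 accept=q5 q0-0->q1 q0-1->q2 q1-0->q3 q1-1->q3 q2-0->q3 q2-1->q4 q3-0->q5 q3-1->q5 q4-0->q6 q4-1->q5 q5-0->q6 q5-1->q6 q6-0->q6 q6-1->q6

Handle the two conditions separately and then intersect. One (4 states) tracks partial matches of the forbidden pattern `110`; the other (5 states) tracks the input length, saturating at 4. Each combined state is a pair, one component from each; accept when both components accept. After merging equivalent states the machine shrinks.
A 7-state machine:
        0   1  
>  q0   q1  q2 
   q1   q3  q3 
   q2   q3  q4 
   q3   q5  q5 
   q4   q6  q5 
 * q5   q6  q6 
   q6   q6  q6 
(> = start, * = accepting)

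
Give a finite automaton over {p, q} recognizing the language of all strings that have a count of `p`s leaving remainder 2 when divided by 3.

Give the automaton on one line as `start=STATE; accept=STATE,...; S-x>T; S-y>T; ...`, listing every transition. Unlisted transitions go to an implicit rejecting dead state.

start=s0; accept=s2; s0-p>s1; s0-q>s0; s1-p>s2; s1-q>s1; s2-p>s0; s2-q>s2

Keep the running count of `p`s modulo 3: each `p` advances along the cycle s0 → s1 → s2 → s0 while other symbols loop. Accept at s2.
        p   q  
>  s0   s1  s0 
   s1   s2  s1 
 * s2   s0  s2 
(> = start, * = accepting)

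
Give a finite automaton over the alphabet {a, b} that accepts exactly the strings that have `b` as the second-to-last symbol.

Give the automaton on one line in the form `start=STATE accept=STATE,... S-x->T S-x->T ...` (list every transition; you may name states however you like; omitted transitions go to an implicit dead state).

start=S0 accept=S5,S6 S0-a->S1 S0-b->S2 S1-a->S3 S1-b->S4 S2-a->S5 S2-b->S6 S3-a->S3 S3-b->S4 S4-a->S5 S4-b->S6 S5-a->S3 S5-b->S4 S6-a->S5 S6-b->S6

A DFA must remember the last 2 symbols (since which symbol is second-to-last isn't known until the input ends). Use one state per possible window of the last ≤2 symbols; accept from those whose window starts with `b`.
7 states suffice.
        a   b  
>  S0   S1  S2 
   S1   S3  S4 
   S2   S5  S6 
   S3   S3  S4 
   S4   S5  S6 
 * S5   S3  S4 
 * S6   S5  S6 
(> = start, * = accepting)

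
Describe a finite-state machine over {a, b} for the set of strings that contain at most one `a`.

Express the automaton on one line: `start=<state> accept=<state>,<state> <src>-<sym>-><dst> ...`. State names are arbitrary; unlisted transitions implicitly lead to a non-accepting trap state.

Count `a`s, saturating at 2: state q0 means no `a` yet, q1 means one `a` seen, q2 means more than one. Each `a` increments (capped at q2); other symbols loop. Accept from {q0, q1}.
3 states suffice.
        a   b  
>* q0   q1  q0 
 * q1   q2  q1 
   q2   q2  q2 
(> = start, * = accepting)

start=q0 accept=q0,q1 q0-a->q1 q0-b->q0 q1-a->q2 q1-b->q1 q2-a->q2 q2-b->q2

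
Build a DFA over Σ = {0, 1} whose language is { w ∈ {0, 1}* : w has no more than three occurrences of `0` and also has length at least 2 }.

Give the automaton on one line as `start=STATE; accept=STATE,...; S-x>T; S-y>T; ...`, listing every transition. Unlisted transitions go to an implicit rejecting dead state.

Handle the two conditions separately and then intersect. One (5 states) tracks the count of `0`s, saturating at 4; the other (4 states) tracks the input length, saturating at 3. Each combined state is a pair, one component from each; accept when both components accept. Equivalent product states are then merged.
        0   1  
>  S0   S1  S2 
   S1   S3  S4 
   S2   S4  S5 
 * S3   S6  S3 
 * S4   S3  S4 
 * S5   S4  S5 
 * S6   S7  S6 
   S7   S7  S7 
(> = start, * = accepting)

start=S0; accept=S3,S4,S5,S6; S0-0>S1; S0-1>S2; S1-0>S3; S1-1>S4; S2-0>S4; S2-1>S5; S3-0>S6; S3-1>S3; S4-0>S3; S4-1>S4; S5-0>S4; S5-1>S5; S6-0>S7; S6-1>S6; S7-0>S7; S7-1>S7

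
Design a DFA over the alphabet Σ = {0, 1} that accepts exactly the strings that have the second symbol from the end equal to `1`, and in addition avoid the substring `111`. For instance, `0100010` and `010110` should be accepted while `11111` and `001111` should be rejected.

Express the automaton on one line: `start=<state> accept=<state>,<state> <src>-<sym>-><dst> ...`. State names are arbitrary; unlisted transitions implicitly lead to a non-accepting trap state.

Run two small machines in parallel and take their product. The first has 7 states tracking the last 2 symbols read; the second has 4 states tracking partial matches of the forbidden pattern `111`. A product state is a pair (one from each), accepting exactly when both do. After merging equivalent states the machine shrinks.
5 states suffice.
        0   1  
>  s0   s0  s1 
   s1   s2  s3 
 * s2   s0  s1 
 * s3   s2  s4 
   s4   s4  s4 
(> = start, * = accepting)

start=s0 accept=s2,s3 s0-0->s0 s0-1->s1 s1-0->s2 s1-1->s3 s2-0->s0 s2-1->s1 s3-0->s2 s3-1->s4 s4-0->s4 s4-1->s4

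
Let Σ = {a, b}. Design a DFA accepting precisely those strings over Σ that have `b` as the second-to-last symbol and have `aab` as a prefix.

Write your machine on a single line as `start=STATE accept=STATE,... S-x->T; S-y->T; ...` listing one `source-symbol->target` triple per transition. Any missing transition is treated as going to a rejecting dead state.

Run two small machines in parallel and take their product. One (7 states) tracks the last 2 symbols read; the other (5 states) tracks whether the input so far still matches the prefix `aab`. Each combined state is a pair, one component from each; accept when both components accept.
With 12 states:
          a    b  
>  q0     q1   q2 
   q1     q3   q4 
   q2     q5   q6 
   q3     q7   q8 
   q4     q5   q6 
   q5     q7   q4 
   q6     q5   q6 
   q7     q7   q4 
   q8     q9  q10 
 * q9    q11   q8 
 * q10    q9  q10 
   q11   q11   q8 
(> = start, * = accepting)

start=q0; accept=q9,q10; q0-a->q1; q0-b->q2; q1-a->q3; q1-b->q4; q2-a->q5; q2-b->q6; q3-a->q7; q3-b->q8; q4-a->q5; q4-b->q6; q5-a->q7; q5-b->q4; q6-a->q5; q6-b->q6; q7-a->q7; q7-b->q4; q8-a->q9; q8-b->q10; q9-a->q11; q9-b->q8; q10-a->q9; q10-b->q10; q11-a->q11; q11-b->q8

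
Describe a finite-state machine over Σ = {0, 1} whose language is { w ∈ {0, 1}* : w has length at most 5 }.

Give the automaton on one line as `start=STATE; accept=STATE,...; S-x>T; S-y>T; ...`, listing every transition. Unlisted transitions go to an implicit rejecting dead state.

Count input length up to 6: every symbol moves from A toward G, which means 'more than 5' and absorbs. Accept from {A, B, C, D, E, F}.
7 states suffice.
       0  1 
>* A   B  B 
 * B   C  C 
 * C   D  D 
 * D   E  E 
 * E   F  F 
 * F   G  G 
   G   G  G 
(> = start, * = accepting)

start=A; accept=A,B,C,D,E,F; A-0>B; A-1>B; B-0>C; B-1>C; C-0>D; C-1>D; D-0>E; D-1>E; E-0>F; E-1>F; F-0>G; F-1>G; G-0>G; G-1>G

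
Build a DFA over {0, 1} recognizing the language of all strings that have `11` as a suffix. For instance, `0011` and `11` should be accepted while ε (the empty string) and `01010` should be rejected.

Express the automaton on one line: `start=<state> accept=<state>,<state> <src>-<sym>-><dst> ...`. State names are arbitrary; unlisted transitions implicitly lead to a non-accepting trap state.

start=q0 accept=q2 q0-0->q0 q0-1->q1 q1-0->q0 q1-1->q2 q2-0->q0 q2-1->q2

Let each state record the length of the longest suffix of the input read so far that is also a prefix of `11`. q1 means the last symbol is `1`; q2 means the last 2 symbols are `11`. Accept only at q2, where the string currently ends in `11`.
        0   1  
>  q0   q0  q1 
   q1   q0  q2 
 * q2   q0  q2 
(> = start, * = accepting)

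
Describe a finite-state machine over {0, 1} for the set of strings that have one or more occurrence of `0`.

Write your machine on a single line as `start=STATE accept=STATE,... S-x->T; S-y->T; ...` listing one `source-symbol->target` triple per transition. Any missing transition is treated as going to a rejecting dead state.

start=S0; accept=S1,S2; S0-0->S1; S0-1->S0; S1-0->S2; S1-1->S1; S2-0->S2; S2-1->S2

Count `0`s, saturating at 2: state S0 means no `0` yet, S1 means one `0` seen, S2 means more than one. Each `0` increments (capped at S2); other symbols loop. Accept from {S1, S2}.
3 states suffice.
        0   1  
>  S0   S1  S0 
 * S1   S2  S1 
 * S2   S2  S2 
(> = start, * = accepting)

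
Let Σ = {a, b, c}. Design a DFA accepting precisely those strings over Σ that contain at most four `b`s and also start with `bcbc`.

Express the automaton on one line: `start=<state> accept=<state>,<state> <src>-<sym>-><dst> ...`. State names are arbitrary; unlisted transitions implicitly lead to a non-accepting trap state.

start=S0 accept=S5,S6,S7 S0-a->S1 S0-b->S2 S0-c->S1 S1-a->S1 S1-b->S1 S1-c->S1 S2-a->S1 S2-b->S1 S2-c->S3 S3-a->S1 S3-b->S4 S3-c->S1 S4-a->S1 S4-b->S1 S4-c->S5 S5-a->S5 S5-b->S6 S5-c->S5 S6-a->S6 S6-b->S7 S6-c->S6 S7-a->S7 S7-b->S1 S7-c->S7

Run two small machines in parallel and take their product. The first has 6 states tracking the count of `b`s, saturating at 5; the second has 6 states tracking whether the input so far still matches the prefix `bcbc`. A product state is a pair (one from each), accepting exactly when both do. After merging equivalent states the machine shrinks.
An 8-state machine:
        a   b   c  
>  S0   S1  S2  S1 
   S1   S1  S1  S1 
   S2   S1  S1  S3 
   S3   S1  S4  S1 
   S4   S1  S1  S5 
 * S5   S5  S6  S5 
 * S6   S6  S7  S6 
 * S7   S7  S1  S7 
(> = start, * = accepting)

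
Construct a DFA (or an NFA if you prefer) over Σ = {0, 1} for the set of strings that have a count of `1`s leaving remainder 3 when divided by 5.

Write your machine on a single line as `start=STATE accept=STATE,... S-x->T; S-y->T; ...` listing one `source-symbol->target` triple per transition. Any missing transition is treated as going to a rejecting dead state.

start=A; accept=D; A-0->A; A-1->B; B-0->B; B-1->C; C-0->C; C-1->D; D-0->D; D-1->E; E-0->E; E-1->A

Keep the running count of `1`s modulo 5: each `1` advances along the cycle A → B → C → D → E → A while other symbols loop. Accept at D.
5 states suffice.
       0  1 
>  A   A  B 
   B   B  C 
   C   C  D 
 * D   D  E 
   E   E  A 
(> = start, * = accepting)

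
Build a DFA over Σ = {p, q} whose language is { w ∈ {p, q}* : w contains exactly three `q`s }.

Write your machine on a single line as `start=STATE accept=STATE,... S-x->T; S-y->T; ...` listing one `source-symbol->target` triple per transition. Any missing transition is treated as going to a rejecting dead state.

start=s0; accept=s3; s0-p->s0; s0-q->s1; s1-p->s1; s1-q->s2; s2-p->s2; s2-q->s3; s3-p->s3; s3-q->s4; s4-p->s4; s4-q->s4

Count `q`s, saturating at 4: states s0 through s3 mean 0 through 3 `q`s seen; s4 means more than 3. Each `q` increments (capped at s4); other symbols loop. Accept from {s3}.
5 states suffice.
        p   q  
>  s0   s0  s1 
   s1   s1  s2 
   s2   s2  s3 
 * s3   s3  s4 
   s4   s4  s4 
(> = start, * = accepting)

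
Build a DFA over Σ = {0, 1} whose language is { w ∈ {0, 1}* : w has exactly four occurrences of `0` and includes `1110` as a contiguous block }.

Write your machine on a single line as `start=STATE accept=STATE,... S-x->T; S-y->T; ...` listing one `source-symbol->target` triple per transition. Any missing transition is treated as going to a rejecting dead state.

Build one automaton per condition and run them in lockstep. One (6 states) tracks the count of `0`s, saturating at 5; the other (5 states) tracks whether and how much of `1110` has been seen. Each combined state is a pair, one component from each; accept when both components accept. After merging equivalent states the machine shrinks.
18 states suffice.
          0    1  
>  q0     q1   q2 
   q1     q3   q4 
   q2     q1   q5 
   q3     q6   q7 
   q4     q3   q8 
   q5     q1   q9 
   q6    q10  q11 
   q7     q6  q12 
   q8     q3  q13 
   q9    q13   q9 
   q10   q10  q10 
   q11   q10  q14 
   q12    q6  q15 
   q13   q15  q13 
   q14   q10  q16 
   q15   q16  q15 
   q16   q17  q16 
 * q17   q10  q17 
(> = start, * = accepting)

start=q0; accept=q17; q0-0->q1; q0-1->q2; q1-0->q3; q1-1->q4; q2-0->q1; q2-1->q5; q3-0->q6; q3-1->q7; q4-0->q3; q4-1->q8; q5-0->q1; q5-1->q9; q6-0->q10; q6-1->q11; q7-0->q6; q7-1->q12; q8-0->q3; q8-1->q13; q9-0->q13; q9-1->q9; q10-0->q10; q10-1->q10; q11-0->q10; q11-1->q14; q12-0->q6; q12-1->q15; q13-0->q15; q13-1->q13; q14-0->q10; q14-1->q16; q15-0->q16; q15-1->q15; q16-0->q17; q16-1->q16; q17-0->q10; q17-1->q17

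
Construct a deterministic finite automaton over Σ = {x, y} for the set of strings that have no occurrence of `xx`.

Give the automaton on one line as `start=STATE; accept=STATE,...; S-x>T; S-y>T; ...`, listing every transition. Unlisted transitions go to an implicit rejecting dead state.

start=S0; accept=S0,S1; S0-x>S1; S0-y>S0; S1-x>S2; S1-y>S0; S2-x>S2; S2-y>S2

Track partial matches of the forbidden pattern `xx`. State S2 is a dead state reached once `xx` has occurred; every other state accepts. S0 means no part of `xx` is currently matched.
A 3-state machine:
        x   y  
>* S0   S1  S0 
 * S1   S2  S0 
   S2   S2  S2 
(> = start, * = accepting)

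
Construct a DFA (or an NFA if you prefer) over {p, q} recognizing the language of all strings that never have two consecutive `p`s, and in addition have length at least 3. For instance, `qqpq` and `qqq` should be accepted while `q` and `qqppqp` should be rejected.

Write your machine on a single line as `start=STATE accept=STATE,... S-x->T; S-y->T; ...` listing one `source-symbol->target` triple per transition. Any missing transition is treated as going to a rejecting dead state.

start=A; accept=G,H; A-p->B; A-q->C; B-p->D; B-q->E; C-p->F; C-q->E; D-p->D; D-q->D; E-p->G; E-q->H; F-p->D; F-q->H; G-p->D; G-q->H; H-p->G; H-q->H

Build one automaton per condition and run them in lockstep. The first has 3 states tracking partial matches of the forbidden pattern `pp`; the second has 5 states tracking the input length, saturating at 4. A product state is a pair (one from each), accepting exactly when both do. Equivalent product states are then merged.
With 8 states:
       p  q 
>  A   B  C 
   B   D  E 
   C   F  E 
   D   D  D 
   E   G  H 
   F   D  H 
 * G   D  H 
 * H   G  H 
(> = start, * = accepting)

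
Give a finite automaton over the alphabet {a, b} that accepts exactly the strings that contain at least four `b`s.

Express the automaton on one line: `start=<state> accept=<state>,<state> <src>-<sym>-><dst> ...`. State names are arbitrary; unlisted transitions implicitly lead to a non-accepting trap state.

start=S0 accept=S4,S5 S0-a->S0 S0-b->S1 S1-a->S1 S1-b->S2 S2-a->S2 S2-b->S3 S3-a->S3 S3-b->S4 S4-a->S4 S4-b->S5 S5-a->S5 S5-b->S5

Count `b`s, saturating at 5: states S0 through S4 mean 0 through 4 `b`s seen; S5 means more than 4. Each `b` increments (capped at S5); other symbols loop. Accept from {S4, S5}.
With 6 states:
        a   b  
>  S0   S0  S1 
   S1   S1  S2 
   S2   S2  S3 
   S3   S3  S4 
 * S4   S4  S5 
 * S5   S5  S5 
(> = start, * = accepting)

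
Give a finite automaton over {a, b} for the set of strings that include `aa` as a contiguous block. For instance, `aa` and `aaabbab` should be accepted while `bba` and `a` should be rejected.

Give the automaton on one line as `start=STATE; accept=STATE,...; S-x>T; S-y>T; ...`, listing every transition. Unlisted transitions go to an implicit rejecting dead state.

start=S0; accept=S2; S0-a>S1; S0-b>S0; S1-a>S2; S1-b>S0; S2-a>S2; S2-b>S2

Track how much of `aa` has been matched so far: state S0 is no progress, S2 is the absorbing accept state reached once `aa` has occurred. Intermediate states record partial matches; on a mismatch, fall back to the longest reusable overlap.
3 states suffice.
        a   b  
>  S0   S1  S0 
   S1   S2  S0 
 * S2   S2  S2 
(> = start, * = accepting)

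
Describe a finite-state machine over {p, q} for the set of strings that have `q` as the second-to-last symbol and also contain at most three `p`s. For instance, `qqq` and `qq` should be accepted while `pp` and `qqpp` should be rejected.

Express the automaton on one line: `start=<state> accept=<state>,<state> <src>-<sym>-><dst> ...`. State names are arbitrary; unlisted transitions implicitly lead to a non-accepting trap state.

start=S0 accept=S5,S6,S9,S10,S13,S14,S15 S0-p->S1 S0-q->S2 S1-p->S3 S1-q->S4 S2-p->S5 S2-q->S6 S3-p->S7 S3-q->S8 S4-p->S9 S4-q->S10 S5-p->S3 S5-q->S4 S6-p->S5 S6-q->S6 S7-p->S11 S7-q->S12 S8-p->S13 S8-q->S14 S9-p->S7 S9-q->S8 S10-p->S9 S10-q->S10 S11-p->S11 S11-q->S11 S12-p->S11 S12-q->S15 S13-p->S11 S13-q->S12 S14-p->S13 S14-q->S14 S15-p->S11 S15-q->S15

Run two small machines in parallel and take their product. The first has 7 states tracking the last 2 symbols read; the second has 5 states tracking the count of `p`s, saturating at 4. A product state is a pair (one from each), accepting exactly when both do. Equivalent product states are then merged.
A 16-state machine:
          p    q  
>  S0     S1   S2 
   S1     S3   S4 
   S2     S5   S6 
   S3     S7   S8 
   S4     S9  S10 
 * S5     S3   S4 
 * S6     S5   S6 
   S7    S11  S12 
   S8    S13  S14 
 * S9     S7   S8 
 * S10    S9  S10 
   S11   S11  S11 
   S12   S11  S15 
 * S13   S11  S12 
 * S14   S13  S14 
 * S15   S11  S15 
(> = start, * = accepting)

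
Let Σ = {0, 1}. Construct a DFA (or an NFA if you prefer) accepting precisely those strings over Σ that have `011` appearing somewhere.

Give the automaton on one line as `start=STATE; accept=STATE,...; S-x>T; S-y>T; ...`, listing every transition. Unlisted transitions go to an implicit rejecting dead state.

start=q0; accept=q3; q0-0>q1; q0-1>q0; q1-0>q1; q1-1>q2; q2-0>q1; q2-1>q3; q3-0>q3; q3-1>q3

States q0..q2 record the length of the longest prefix of `011` that matches the current input suffix. Reaching q3 means `011` has been seen, and we stay there forever. Accept from q3.
A 4-state machine:
        0   1  
>  q0   q1  q0 
   q1   q1  q2 
   q2   q1  q3 
 * q3   q3  q3 
(> = start, * = accepting)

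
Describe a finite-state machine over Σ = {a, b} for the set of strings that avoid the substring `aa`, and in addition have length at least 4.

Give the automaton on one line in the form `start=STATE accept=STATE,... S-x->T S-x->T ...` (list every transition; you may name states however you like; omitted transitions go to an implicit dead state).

start=q0 accept=q8,q9 q0-a->q1 q0-b->q2 q1-a->q3 q1-b->q4 q2-a->q5 q2-b->q4 q3-a->q3 q3-b->q3 q4-a->q6 q4-b->q7 q5-a->q3 q5-b->q7 q6-a->q3 q6-b->q8 q7-a->q9 q7-b->q8 q8-a->q9 q8-b->q8 q9-a->q3 q9-b->q8

Handle the two conditions separately and then intersect. One (3 states) tracks partial matches of the forbidden pattern `aa`; the other (6 states) tracks the input length, saturating at 5. Each combined state is a pair, one component from each; accept when both components accept. After merging equivalent states the machine shrinks.
A 10-state machine:
        a   b  
>  q0   q1  q2 
   q1   q3  q4 
   q2   q5  q4 
   q3   q3  q3 
   q4   q6  q7 
   q5   q3  q7 
   q6   q3  q8 
   q7   q9  q8 
 * q8   q9  q8 
 * q9   q3  q8 
(> = start, * = accepting)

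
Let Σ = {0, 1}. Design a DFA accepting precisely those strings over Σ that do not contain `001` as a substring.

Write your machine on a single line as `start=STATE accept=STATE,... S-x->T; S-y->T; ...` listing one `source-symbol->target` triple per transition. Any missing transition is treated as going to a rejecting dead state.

start=q0; accept=q0,q1,q2; q0-0->q1; q0-1->q0; q1-0->q2; q1-1->q0; q2-0->q2; q2-1->q3; q3-0->q3; q3-1->q3

Track partial matches of the forbidden pattern `001`. State q3 is a dead state reached once `001` has occurred; every other state accepts. q0 means no part of `001` is currently matched.
A 4-state machine:
        0   1  
>* q0   q1  q0 
 * q1   q2  q0 
 * q2   q2  q3 
   q3   q3  q3 
(> = start, * = accepting)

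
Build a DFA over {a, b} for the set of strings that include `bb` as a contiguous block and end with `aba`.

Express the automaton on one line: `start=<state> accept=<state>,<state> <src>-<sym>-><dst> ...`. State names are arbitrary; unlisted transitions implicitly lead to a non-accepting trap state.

Run two small machines in parallel and take their product. The first has 3 states tracking whether and how much of `bb` has been seen; the second has 4 states tracking how much of the suffix `aba` has currently been matched. A product state is a pair (one from each), accepting exactly when both do.
        a   b  
>  s0   s1  s2 
   s1   s1  s3 
   s2   s1  s4 
   s3   s5  s4 
   s4   s6  s4 
   s5   s1  s3 
   s6   s6  s7 
   s7   s8  s4 
 * s8   s6  s7 
(> = start, * = accepting)

start=s0 accept=s8 s0-a->s1 s0-b->s2 s1-a->s1 s1-b->s3 s2-a->s1 s2-b->s4 s3-a->s5 s3-b->s4 s4-a->s6 s4-b->s4 s5-a->s1 s5-b->s3 s6-a->s6 s6-b->s7 s7-a->s8 s7-b->s4 s8-a->s6 s8-b->s7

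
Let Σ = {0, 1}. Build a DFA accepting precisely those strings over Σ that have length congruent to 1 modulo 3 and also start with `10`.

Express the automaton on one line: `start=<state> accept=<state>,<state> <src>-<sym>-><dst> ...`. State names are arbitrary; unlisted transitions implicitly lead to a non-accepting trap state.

Handle the two conditions separately and then intersect. The first has 3 states tracking the input length modulo 3; the second has 4 states tracking whether the input so far still matches the prefix `10`. A product state is a pair (one from each), accepting exactly when both do.
With 8 states:
        0   1  
>  S0   S1  S2 
   S1   S3  S3 
   S2   S4  S3 
   S3   S5  S5 
   S4   S6  S6 
   S5   S1  S1 
   S6   S7  S7 
 * S7   S4  S4 
(> = start, * = accepting)

start=S0 accept=S7 S0-0->S1 S0-1->S2 S1-0->S3 S1-1->S3 S2-0->S4 S2-1->S3 S3-0->S5 S3-1->S5 S4-0->S6 S4-1->S6 S5-0->S1 S5-1->S1 S6-0->S7 S6-1->S7 S7-0->S4 S7-1->S4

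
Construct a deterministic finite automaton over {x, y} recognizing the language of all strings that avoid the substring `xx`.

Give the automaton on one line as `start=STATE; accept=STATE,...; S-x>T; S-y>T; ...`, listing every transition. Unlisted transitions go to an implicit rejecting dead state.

This is the complement of 'contains `xx`'. Use the same substring-matching states — A through C holding how much of `xx` has just been matched — but flip the accepting set: everything except the trap C accepts.
       x  y 
>* A   B  A 
 * B   C  A 
   C   C  C 
(> = start, * = accepting)

start=A; accept=A,B; A-x>B; A-y>A; B-x>C; B-y>A; C-x>C; C-y>C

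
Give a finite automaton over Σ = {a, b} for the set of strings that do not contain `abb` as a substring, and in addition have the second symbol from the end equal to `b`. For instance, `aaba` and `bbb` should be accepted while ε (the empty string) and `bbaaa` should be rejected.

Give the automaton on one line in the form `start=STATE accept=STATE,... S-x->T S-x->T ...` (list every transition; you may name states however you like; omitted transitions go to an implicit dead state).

Run two small machines in parallel and take their product. The first has 4 states tracking partial matches of the forbidden pattern `abb`; the second has 7 states tracking the last 2 symbols read. A product state is a pair (one from each), accepting exactly when both do.
          a    b  
>  q0     q1   q2 
   q1     q3   q4 
   q2     q5   q6 
   q3     q3   q4 
   q4     q5   q7 
 * q5     q3   q4 
 * q6     q5   q6 
   q7     q8   q7 
   q8     q9  q10 
   q9     q9  q10 
   q10    q8   q7 
(> = start, * = accepting)

start=q0 accept=q5,q6 q0-a->q1 q0-b->q2 q1-a->q3 q1-b->q4 q2-a->q5 q2-b->q6 q3-a->q3 q3-b->q4 q4-a->q5 q4-b->q7 q5-a->q3 q5-b->q4 q6-a->q5 q6-b->q6 q7-a->q8 q7-b->q7 q8-a->q9 q8-b->q10 q9-a->q9 q9-b->q10 q10-a->q8 q10-b->q7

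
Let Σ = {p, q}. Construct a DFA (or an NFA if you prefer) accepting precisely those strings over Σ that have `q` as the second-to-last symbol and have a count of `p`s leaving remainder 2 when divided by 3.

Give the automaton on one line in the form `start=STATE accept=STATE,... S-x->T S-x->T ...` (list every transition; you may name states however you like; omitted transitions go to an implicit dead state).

Build one automaton per condition and run them in lockstep. One (7 states) tracks the last 2 symbols read; the other (3 states) tracks the count of `p`s modulo 3. Each combined state is a pair, one component from each; accept when both components accept.
          p    q  
>  S0     S1   S2 
   S1     S3   S4 
   S2     S5   S6 
   S3     S7   S8 
   S4     S9  S10 
   S5     S3   S4 
   S6     S5   S6 
   S7    S11  S12 
   S8    S13  S14 
 * S9     S7   S8 
   S10    S9  S10 
   S11    S3   S4 
   S12    S5   S6 
   S13   S11  S12 
 * S14   S13  S14 
(> = start, * = accepting)

start=S0 accept=S9,S14 S0-p->S1 S0-q->S2 S1-p->S3 S1-q->S4 S2-p->S5 S2-q->S6 S3-p->S7 S3-q->S8 S4-p->S9 S4-q->S10 S5-p->S3 S5-q->S4 S6-p->S5 S6-q->S6 S7-p->S11 S7-q->S12 S8-p->S13 S8-q->S14 S9-p->S7 S9-q->S8 S10-p->S9 S10-q->S10 S11-p->S3 S11-q->S4 S12-p->S5 S12-q->S6 S13-p->S11 S13-q->S12 S14-p->S13 S14-q->S14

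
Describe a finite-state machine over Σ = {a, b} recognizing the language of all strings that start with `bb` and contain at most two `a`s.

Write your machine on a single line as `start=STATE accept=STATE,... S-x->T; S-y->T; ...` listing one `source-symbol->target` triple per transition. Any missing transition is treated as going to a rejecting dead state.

start=q0; accept=q4,q6,q7; q0-a->q1; q0-b->q2; q1-a->q3; q1-b->q1; q2-a->q1; q2-b->q4; q3-a->q5; q3-b->q3; q4-a->q6; q4-b->q4; q5-a->q5; q5-b->q5; q6-a->q7; q6-b->q6; q7-a->q8; q7-b->q7; q8-a->q8; q8-b->q8

Handle the two conditions separately and then intersect. One (4 states) tracks whether the input so far still matches the prefix `bb`; the other (4 states) tracks the count of `a`s, saturating at 3. Each combined state is a pair, one component from each; accept when both components accept.
        a   b  
>  q0   q1  q2 
   q1   q3  q1 
   q2   q1  q4 
   q3   q5  q3 
 * q4   q6  q4 
   q5   q5  q5 
 * q6   q7  q6 
 * q7   q8  q7 
   q8   q8  q8 
(> = start, * = accepting)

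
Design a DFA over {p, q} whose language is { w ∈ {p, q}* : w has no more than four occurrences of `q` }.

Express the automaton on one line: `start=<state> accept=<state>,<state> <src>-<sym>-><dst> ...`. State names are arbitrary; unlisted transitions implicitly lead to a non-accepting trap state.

Count `q`s, saturating at 5: states A through E mean 0 through 4 `q`s seen; F means more than 4. Each `q` increments (capped at F); other symbols loop. Accept from {A, B, C, D, E}.
       p  q 
>* A   A  B 
 * B   B  C 
 * C   C  D 
 * D   D  E 
 * E   E  F 
   F   F  F 
(> = start, * = accepting)

start=A accept=A,B,C,D,E A-p->A A-q->B B-p->B B-q->C C-p->C C-q->D D-p->D D-q->E E-p->E E-q->F F-p->F F-q->F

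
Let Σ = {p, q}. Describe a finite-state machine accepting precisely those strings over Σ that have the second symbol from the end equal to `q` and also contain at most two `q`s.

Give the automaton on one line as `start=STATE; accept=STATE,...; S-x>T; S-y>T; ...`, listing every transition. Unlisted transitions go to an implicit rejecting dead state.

Handle the two conditions separately and then intersect. The first has 7 states tracking the last 2 symbols read; the second has 4 states tracking the count of `q`s, saturating at 3. A product state is a pair (one from each), accepting exactly when both do. Equivalent product states are then merged.
With 8 states:
        p   q  
>  s0   s0  s1 
   s1   s2  s3 
 * s2   s4  s5 
 * s3   s6  s7 
   s4   s4  s5 
   s5   s6  s7 
 * s6   s7  s7 
   s7   s7  s7 
(> = start, * = accepting)

start=s0; accept=s2,s3,s6; s0-p>s0; s0-q>s1; s1-p>s2; s1-q>s3; s2-p>s4; s2-q>s5; s3-p>s6; s3-q>s7; s4-p>s4; s4-q>s5; s5-p>s6; s5-q>s7; s6-p>s7; s6-q>s7; s7-p>s7; s7-q>s7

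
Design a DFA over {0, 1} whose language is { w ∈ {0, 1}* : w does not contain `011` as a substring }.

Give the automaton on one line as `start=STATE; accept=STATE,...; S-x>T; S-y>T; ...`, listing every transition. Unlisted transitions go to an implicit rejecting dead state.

Track partial matches of the forbidden pattern `011`. State q3 is a dead state reached once `011` has occurred; every other state accepts. q0 means no part of `011` is currently matched.
4 states suffice.
        0   1  
>* q0   q1  q0 
 * q1   q1  q2 
 * q2   q1  q3 
   q3   q3  q3 
(> = start, * = accepting)

start=q0; accept=q0,q1,q2; q0-0>q1; q0-1>q0; q1-0>q1; q1-1>q2; q2-0>q1; q2-1>q3; q3-0>q3; q3-1>q3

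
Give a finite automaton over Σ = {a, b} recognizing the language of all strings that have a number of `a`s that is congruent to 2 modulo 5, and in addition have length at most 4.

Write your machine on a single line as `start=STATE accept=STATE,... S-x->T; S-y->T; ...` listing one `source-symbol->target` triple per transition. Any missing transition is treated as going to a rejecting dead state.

Run two small machines in parallel and take their product. The first has 5 states tracking the count of `a`s modulo 5; the second has 6 states tracking the input length, saturating at 5. A product state is a pair (one from each), accepting exactly when both do. Equivalent product states are then merged.
A 10-state machine:
        a   b  
>  q0   q1  q2 
   q1   q3  q4 
   q2   q4  q5 
 * q3   q6  q7 
   q4   q7  q8 
   q5   q8  q6 
   q6   q6  q6 
 * q7   q6  q9 
   q8   q9  q6 
 * q9   q6  q6 
(> = start, * = accepting)

start=q0; accept=q3,q7,q9; q0-a->q1; q0-b->q2; q1-a->q3; q1-b->q4; q2-a->q4; q2-b->q5; q3-a->q6; q3-b->q7; q4-a->q7; q4-b->q8; q5-a->q8; q5-b->q6; q6-a->q6; q6-b->q6; q7-a->q6; q7-b->q9; q8-a->q9; q8-b->q6; q9-a->q6; q9-b->q6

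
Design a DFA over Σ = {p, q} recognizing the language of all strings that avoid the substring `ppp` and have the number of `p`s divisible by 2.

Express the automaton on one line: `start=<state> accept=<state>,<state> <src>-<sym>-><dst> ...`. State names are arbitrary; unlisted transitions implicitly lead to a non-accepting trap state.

Run two small machines in parallel and take their product. The first has 4 states tracking partial matches of the forbidden pattern `ppp`; the second has 2 states tracking the count of `p`s modulo 2. A product state is a pair (one from each), accepting exactly when both do. Minimizing collapses redundant product states.
7 states suffice.
        p   q  
>* S0   S1  S0 
   S1   S2  S3 
 * S2   S4  S0 
   S3   S5  S3 
   S4   S4  S4 
 * S5   S6  S0 
   S6   S4  S3 
(> = start, * = accepting)

start=S0 accept=S0,S2,S5 S0-p->S1 S0-q->S0 S1-p->S2 S1-q->S3 S2-p->S4 S2-q->S0 S3-p->S5 S3-q->S3 S4-p->S4 S4-q->S4 S5-p->S6 S5-q->S0 S6-p->S4 S6-q->S3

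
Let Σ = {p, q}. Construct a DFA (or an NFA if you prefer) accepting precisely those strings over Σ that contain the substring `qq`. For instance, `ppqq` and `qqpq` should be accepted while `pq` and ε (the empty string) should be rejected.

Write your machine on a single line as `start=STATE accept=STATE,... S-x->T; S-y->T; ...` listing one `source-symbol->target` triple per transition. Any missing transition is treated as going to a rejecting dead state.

start=A; accept=C; A-p->A; A-q->B; B-p->A; B-q->C; C-p->C; C-q->C

Track how much of `qq` has been matched so far: state A is no progress, C is the absorbing accept state reached once `qq` has occurred. Intermediate states record partial matches; on a mismatch, fall back to the longest reusable overlap.
With 3 states:
       p  q 
>  A   A  B 
   B   A  C 
 * C   C  C 
(> = start, * = accepting)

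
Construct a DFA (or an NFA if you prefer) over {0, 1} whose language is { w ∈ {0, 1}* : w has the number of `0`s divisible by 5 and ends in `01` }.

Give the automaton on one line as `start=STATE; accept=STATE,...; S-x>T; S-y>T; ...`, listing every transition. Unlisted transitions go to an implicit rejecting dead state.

Build one automaton per condition and run them in lockstep. One (5 states) tracks the count of `0`s modulo 5; the other (3 states) tracks how much of the suffix `01` has currently been matched. Each combined state is a pair, one component from each; accept when both components accept. Equivalent product states are then merged.
A 7-state machine:
        0   1  
>  q0   q1  q0 
   q1   q2  q1 
   q2   q3  q2 
   q3   q4  q3 
   q4   q5  q4 
   q5   q1  q6 
 * q6   q1  q0 
(> = start, * = accepting)

start=q0; accept=q6; q0-0>q1; q0-1>q0; q1-0>q2; q1-1>q1; q2-0>q3; q2-1>q2; q3-0>q4; q3-1>q3; q4-0>q5; q4-1>q4; q5-0>q1; q5-1>q6; q6-0>q1; q6-1>q0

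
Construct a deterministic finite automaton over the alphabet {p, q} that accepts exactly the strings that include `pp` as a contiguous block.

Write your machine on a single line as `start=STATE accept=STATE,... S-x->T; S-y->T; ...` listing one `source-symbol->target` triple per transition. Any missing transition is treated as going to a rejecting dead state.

Track how much of `pp` has been matched so far: state S0 is no progress, S2 is the absorbing accept state reached once `pp` has occurred. Intermediate states record partial matches; on a mismatch, fall back to the longest reusable overlap.
With 3 states:
        p   q  
>  S0   S1  S0 
   S1   S2  S0 
 * S2   S2  S2 
(> = start, * = accepting)

start=S0; accept=S2; S0-p->S1; S0-q->S0; S1-p->S2; S1-q->S0; S2-p->S2; S2-q->S2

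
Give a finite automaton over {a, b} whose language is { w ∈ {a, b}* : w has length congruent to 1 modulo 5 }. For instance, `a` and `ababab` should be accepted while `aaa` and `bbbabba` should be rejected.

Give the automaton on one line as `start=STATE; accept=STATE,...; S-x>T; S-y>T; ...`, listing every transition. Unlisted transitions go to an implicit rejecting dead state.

Count input length modulo 5: every symbol advances one step around the cycle q0 → q1 → q2 → q3 → q4 → q0. Accept at q1.
With 5 states:
        a   b  
>  q0   q1  q1 
 * q1   q2  q2 
   q2   q3  q3 
   q3   q4  q4 
   q4   q0  q0 
(> = start, * = accepting)

start=q0; accept=q1; q0-a>q1; q0-b>q1; q1-a>q2; q1-b>q2; q2-a>q3; q2-b>q3; q3-a>q4; q3-b>q4; q4-a>q0; q4-b>q0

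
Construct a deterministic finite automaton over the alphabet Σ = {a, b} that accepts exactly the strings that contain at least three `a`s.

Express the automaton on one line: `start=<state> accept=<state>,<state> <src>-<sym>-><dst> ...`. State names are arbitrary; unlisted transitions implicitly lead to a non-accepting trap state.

Count `a`s, saturating at 4: states s0 through s3 mean 0 through 3 `a`s seen; s4 means more than 3. Each `a` increments (capped at s4); other symbols loop. Accept from {s3, s4}.
With 5 states:
        a   b  
>  s0   s1  s0 
   s1   s2  s1 
   s2   s3  s2 
 * s3   s4  s3 
 * s4   s4  s4 
(> = start, * = accepting)

start=s0 accept=s3,s4 s0-a->s1 s0-b->s0 s1-a->s2 s1-b->s1 s2-a->s3 s2-b->s2 s3-a->s4 s3-b->s3 s4-a->s4 s4-b->s4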